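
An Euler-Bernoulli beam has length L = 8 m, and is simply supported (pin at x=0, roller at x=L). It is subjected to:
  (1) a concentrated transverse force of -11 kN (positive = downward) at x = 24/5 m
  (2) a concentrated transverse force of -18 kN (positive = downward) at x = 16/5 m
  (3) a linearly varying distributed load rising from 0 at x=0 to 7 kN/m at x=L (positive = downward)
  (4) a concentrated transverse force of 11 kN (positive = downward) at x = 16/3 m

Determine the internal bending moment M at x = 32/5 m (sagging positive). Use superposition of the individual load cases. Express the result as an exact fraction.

Load 1 — point force P=-11 kN at a=24/5 m (b=L-a=16/5):
  M_1 = Pa(L-x)/L  [x>a] = (-11)·(24/5)·(8-(32/5))/8 = -264/25 kN·m
Load 2 — point force P=-18 kN at a=16/5 m (b=L-a=24/5):
  M_2 = Pa(L-x)/L  [x>a] = (-18)·(16/5)·(8-(32/5))/8 = -288/25 kN·m
Load 3 — triangular load w₀=7 kN/m (0→w₀ over full span):
  M_3 = w₀Lx/6 - w₀x³/(6L) = 7·8·(32/5)/6 - 7·(32/5)³/(6·8) = 2688/125 kN·m
Load 4 — point force P=11 kN at a=16/3 m (b=L-a=8/3):
  M_4 = Pa(L-x)/L  [x>a] = 11·(16/3)·(8-(32/5))/8 = 176/15 kN·m
Superposition: M = Σ M_i = 4184/375 kN·m ≈ 11.157333 kN·m

M(32/5) = 4184/375 kN·m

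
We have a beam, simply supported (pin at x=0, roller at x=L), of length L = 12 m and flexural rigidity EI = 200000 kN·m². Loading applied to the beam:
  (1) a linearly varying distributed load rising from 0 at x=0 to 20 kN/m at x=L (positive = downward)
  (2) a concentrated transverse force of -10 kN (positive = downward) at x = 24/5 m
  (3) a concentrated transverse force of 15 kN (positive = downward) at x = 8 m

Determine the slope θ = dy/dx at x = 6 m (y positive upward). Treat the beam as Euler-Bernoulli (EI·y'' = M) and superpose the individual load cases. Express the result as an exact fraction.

Load 1 — triangular load w₀=20 kN/m (0→w₀ over full span):
  θ_1 = -w₀(7L⁴-30L²x²+15x⁴)/(360LEI) = -20·(7·12⁴-30·12²·6²+15·6⁴)/(360·12·200000) = -21/100000 rad
Load 2 — point force P=-10 kN at a=24/5 m (b=L-a=36/5):
  θ_2 = -Pa(2L²-6Lx+3x²+a²)/(6LEI)  [x>a] = -(-10)·(24/5)·(2·12²-6·12·6+3·6²+(24/5)²)/(6·12·200000) = -27/625000 rad
Load 3 — point force P=15 kN at a=8 m (b=L-a=4):
  θ_3 = -Pb(L²-b²-3x²)/(6LEI)  [x≤a] = -15·4·(12²-4²-3·6²)/(6·12·200000) = -1/12000 rad
Superposition: θ = Σ θ_i = -631/1875000 rad ≈ -0.000337 rad

θ(6) = -631/1875000 rad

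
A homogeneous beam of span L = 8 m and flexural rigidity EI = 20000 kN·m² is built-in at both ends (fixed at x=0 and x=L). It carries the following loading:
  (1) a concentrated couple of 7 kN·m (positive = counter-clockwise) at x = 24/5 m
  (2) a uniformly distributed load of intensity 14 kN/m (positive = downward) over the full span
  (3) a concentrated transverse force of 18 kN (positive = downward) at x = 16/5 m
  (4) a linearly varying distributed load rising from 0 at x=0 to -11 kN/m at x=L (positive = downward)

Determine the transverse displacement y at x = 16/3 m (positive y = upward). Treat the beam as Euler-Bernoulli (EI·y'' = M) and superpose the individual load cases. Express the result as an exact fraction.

y(16/3) = -280979/56953125 m

Load 1 — applied couple M₀=7 kN·m at a=24/5 m (b=L-a=16/5):
  y_1 = (R_Ax³/6 - M_Ax²/2 - M₀(x-a)²/2)/EI  [x>a] with R_A=63/50, M_A=56/25 = ((63/50)·(16/3)³/6 - (56/25)·(16/3)²/2 - 7·((16/3)-(24/5))²/2)/20000 = -7/140625 m
Load 2 — uniform load w=14 kN/m over full span:
  y_2 = -wx²(L-x)²/(24EI) = -14·(16/3)²·(8-(16/3))²/(24·20000) = -896/151875 m
Load 3 — point force P=18 kN at a=16/5 m (b=L-a=24/5):
  y_3 = -Pa²(L-x)²(3bL-(3b+a)(L-x))/(6L³EI)  [x>a] = -18·(16/5)²·(8-(16/3))²·(3·(24/5)·8-(3·(24/5)+(16/5))·(8-(16/3)))/(6·8³·20000) = -1024/703125 m
Load 4 — triangular load w₀=-11 kN/m (0→w₀ over full span):
  y_4 = -w₀x²(L-x)²(x+2L)/(120LEI) = -(-11)·(16/3)²·(8-(16/3))²·((16/3)+2·8)/(120·8·20000) = 5632/2278125 m
Superposition: y = Σ y_i = -280979/56953125 m ≈ -0.004934 m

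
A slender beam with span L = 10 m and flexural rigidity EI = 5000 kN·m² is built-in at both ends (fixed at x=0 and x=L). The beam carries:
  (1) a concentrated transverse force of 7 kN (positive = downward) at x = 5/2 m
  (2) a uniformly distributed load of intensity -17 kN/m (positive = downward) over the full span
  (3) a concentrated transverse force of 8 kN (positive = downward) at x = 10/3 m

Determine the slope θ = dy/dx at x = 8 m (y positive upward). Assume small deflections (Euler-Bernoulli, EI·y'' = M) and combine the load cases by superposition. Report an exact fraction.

θ(8) = -26767/1080000 rad

Load 1 — point force P=7 kN at a=5/2 m (b=L-a=15/2):
  θ_1 = Pa²(L-x)(2bL-(3b+a)(L-x))/(2L³EI)  [x>a] = 7·(5/2)²·(10-8)·(2·(15/2)·10-(3·(15/2)+(5/2))·(10-8))/(2·10³·5000) = 7/8000 rad
Load 2 — uniform load w=-17 kN/m over full span:
  θ_2 = -wx(L-x)(L-2x)/(12EI) = -(-17)·8·(10-8)·(10-2·8)/(12·5000) = -17/625 rad
Load 3 — point force P=8 kN at a=10/3 m (b=L-a=20/3):
  θ_3 = Pa²(L-x)(2bL-(3b+a)(L-x))/(2L³EI)  [x>a] = 8·(10/3)²·(10-8)·(2·(20/3)·10-(3·(20/3)+(10/3))·(10-8))/(2·10³·5000) = 26/16875 rad
Superposition: θ = Σ θ_i = -26767/1080000 rad ≈ -0.024784 rad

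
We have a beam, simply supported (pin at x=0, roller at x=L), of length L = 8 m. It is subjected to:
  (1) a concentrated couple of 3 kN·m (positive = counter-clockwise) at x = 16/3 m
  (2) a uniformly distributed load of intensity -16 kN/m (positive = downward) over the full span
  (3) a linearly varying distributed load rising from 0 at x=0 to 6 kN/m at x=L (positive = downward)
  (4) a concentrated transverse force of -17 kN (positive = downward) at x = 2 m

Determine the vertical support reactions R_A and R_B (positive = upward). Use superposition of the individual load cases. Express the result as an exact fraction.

R_A = -547/8 kN, R_B = -421/8 kN

Load 1 — applied couple M₀=3 kN·m at a=16/3 m (b=L-a=8/3):
  R_A = M₀/L = 3/8 kN
  R_B = -M₀/L = -3/8 kN
Load 2 — uniform load w=-16 kN/m over full span:
  R_A = wL/2 = (-16)·8/2 = -64 kN
  R_B = wL/2 = (-16)·8/2 = -64 kN
Load 3 — triangular load w₀=6 kN/m (0→w₀ over full span):
  R_A = w₀L/6 = 6·8/6 = 8 kN
  R_B = w₀L/3 = 6·8/3 = 16 kN
Load 4 — point force P=-17 kN at a=2 m (b=L-a=6):
  R_A = Pb/L = (-17)·6/8 = -51/4 kN
  R_B = Pa/L = (-17)·2/8 = -17/4 kN
Superposition: R_A = -547/8 kN, R_B = -421/8 kN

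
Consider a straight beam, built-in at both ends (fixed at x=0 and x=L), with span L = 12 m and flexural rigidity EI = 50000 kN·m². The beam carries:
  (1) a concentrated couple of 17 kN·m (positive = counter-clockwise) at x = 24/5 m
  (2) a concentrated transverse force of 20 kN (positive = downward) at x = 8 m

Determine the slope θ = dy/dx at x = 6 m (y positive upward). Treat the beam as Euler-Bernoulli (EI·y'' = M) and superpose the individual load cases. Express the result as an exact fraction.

θ(6) = -347/1875000 rad

Load 1 — applied couple M₀=17 kN·m at a=24/5 m (b=L-a=36/5):
  θ_1 = (R_Ax²/2 - M_Ax - M₀(x-a))/EI  [x>a] with R_A=51/25, M_A=51/25 = ((51/25)·6²/2 - (51/25)·6 - 17·(6-(24/5)))/50000 = 51/625000 rad
Load 2 — point force P=20 kN at a=8 m (b=L-a=4):
  θ_2 = -Pb²x(2aL-(3a+b)x)/(2L³EI)  [x≤a] = -20·4²·6·(2·8·12-(3·8+4)·6)/(2·12³·50000) = -1/3750 rad
Superposition: θ = Σ θ_i = -347/1875000 rad ≈ -0.000185 rad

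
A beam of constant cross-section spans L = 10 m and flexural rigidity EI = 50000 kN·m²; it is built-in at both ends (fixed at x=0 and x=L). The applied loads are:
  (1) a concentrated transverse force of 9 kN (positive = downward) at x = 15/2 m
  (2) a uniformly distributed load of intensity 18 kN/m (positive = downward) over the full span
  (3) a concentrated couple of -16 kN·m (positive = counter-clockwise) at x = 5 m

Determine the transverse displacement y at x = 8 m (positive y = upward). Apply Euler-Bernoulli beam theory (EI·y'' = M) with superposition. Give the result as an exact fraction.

Load 1 — point force P=9 kN at a=15/2 m (b=L-a=5/2):
  y_1 = -Pa²(L-x)²(3bL-(3b+a)(L-x))/(6L³EI)  [x>a] = -9·(15/2)²·(10-8)²·(3·(5/2)·10-(3·(5/2)+(15/2))·(10-8))/(6·10³·50000) = -243/800000 m
Load 2 — uniform load w=18 kN/m over full span:
  y_2 = -wx²(L-x)²/(24EI) = -18·8²·(10-8)²/(24·50000) = -12/3125 m
Load 3 — applied couple M₀=-16 kN·m at a=5 m (b=L-a=5):
  y_3 = (R_Ax³/6 - M_Ax²/2 - M₀(x-a)²/2)/EI  [x>a] with R_A=-12/5, M_A=-4 = ((-12/5)·8³/6 - (-4)·8²/2 - (-16)·(8-5)²/2)/50000 = -3/31250 m
Superposition: y = Σ y_i = -16959/4000000 m ≈ -0.004240 m

y(8) = -16959/4000000 m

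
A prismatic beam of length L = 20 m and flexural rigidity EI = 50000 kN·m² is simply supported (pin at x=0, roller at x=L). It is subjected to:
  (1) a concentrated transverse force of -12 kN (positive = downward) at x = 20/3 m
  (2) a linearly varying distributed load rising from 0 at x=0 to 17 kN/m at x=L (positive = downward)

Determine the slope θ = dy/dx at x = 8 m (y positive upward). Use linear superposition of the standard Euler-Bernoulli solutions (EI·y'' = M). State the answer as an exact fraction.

Load 1 — point force P=-12 kN at a=20/3 m (b=L-a=40/3):
  θ_1 = -Pa(2L²-6Lx+3x²+a²)/(6LEI)  [x>a] = -(-12)·(20/3)·(2·20²-6·20·8+3·8²+(20/3)²)/(6·20·50000) = 86/84375 rad
Load 2 — triangular load w₀=17 kN/m (0→w₀ over full span):
  θ_2 = -w₀(7L⁴-30L²x²+15x⁴)/(360LEI) = -17·(7·20⁴-30·20²·8²+15·8⁴)/(360·20·50000) = -5491/281250 rad
Superposition: θ = Σ θ_i = -15613/843750 rad ≈ -0.018504 rad

θ(8) = -15613/843750 rad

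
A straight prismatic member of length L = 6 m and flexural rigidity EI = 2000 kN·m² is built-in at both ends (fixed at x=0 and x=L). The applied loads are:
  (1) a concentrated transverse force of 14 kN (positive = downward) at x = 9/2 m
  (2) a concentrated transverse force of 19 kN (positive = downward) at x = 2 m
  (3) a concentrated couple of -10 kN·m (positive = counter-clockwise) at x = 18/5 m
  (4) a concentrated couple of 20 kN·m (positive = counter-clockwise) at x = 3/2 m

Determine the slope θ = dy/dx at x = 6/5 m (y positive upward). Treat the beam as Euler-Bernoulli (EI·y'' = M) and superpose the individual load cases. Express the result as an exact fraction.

Load 1 — point force P=14 kN at a=9/2 m (b=L-a=3/2):
  θ_1 = -Pb²x(2aL-(3a+b)x)/(2L³EI)  [x≤a] = -14·(3/2)²·(6/5)·(2·(9/2)·6-(3·(9/2)+(3/2))·(6/5))/(2·6³·2000) = -63/40000 rad
Load 2 — point force P=19 kN at a=2 m (b=L-a=4):
  θ_2 = -Pb²x(2aL-(3a+b)x)/(2L³EI)  [x≤a] = -19·4²·(6/5)·(2·2·6-(3·2+4)·(6/5))/(2·6³·2000) = -19/3750 rad
Load 3 — applied couple M₀=-10 kN·m at a=18/5 m (b=L-a=12/5):
  θ_3 = (R_Ax²/2 - M_Ax)/EI  [x≤a] with R_A=-12/5, M_A=-16/5 = ((-12/5)·(6/5)²/2 - (-16/5)·(6/5))/2000 = 33/31250 rad
Load 4 — applied couple M₀=20 kN·m at a=3/2 m (b=L-a=9/2):
  θ_4 = (R_Ax²/2 - M_Ax)/EI  [x≤a] with R_A=15/4, M_A=-15/4 = ((15/4)·(6/5)²/2 - (-15/4)·(6/5))/2000 = 9/2500 rad
Superposition: θ = Σ θ_i = -5957/3000000 rad ≈ -0.001986 rad

θ(6/5) = -5957/3000000 rad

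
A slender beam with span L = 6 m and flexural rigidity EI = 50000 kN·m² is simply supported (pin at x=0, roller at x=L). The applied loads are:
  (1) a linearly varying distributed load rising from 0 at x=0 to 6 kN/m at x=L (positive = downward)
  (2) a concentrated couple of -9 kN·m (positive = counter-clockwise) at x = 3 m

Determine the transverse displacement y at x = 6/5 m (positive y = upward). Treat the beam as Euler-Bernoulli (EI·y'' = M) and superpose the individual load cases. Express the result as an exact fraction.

Load 1 — triangular load w₀=6 kN/m (0→w₀ over full span):
  y_1 = -w₀x(7L⁴-10L²x²+3x⁴)/(360LEI) = -6·(6/5)·(7·6⁴-10·6²·(6/5)²+3·(6/5)⁴)/(360·6·50000) = -27864/48828125 m
Load 2 — applied couple M₀=-9 kN·m at a=3 m (b=L-a=3):
  y_2 = (M₀x³/(6L)+C₁x)/EI  [x≤a] with C₁=M₀(3b²-L²)/(6L)=9/4 = ((-9)·(6/5)³/(6·6)+(9/4)·(6/5))/50000 = 567/12500000 m
Superposition: y = Σ y_i = -820773/1562500000 m ≈ -0.000525 m

y(6/5) = -820773/1562500000 m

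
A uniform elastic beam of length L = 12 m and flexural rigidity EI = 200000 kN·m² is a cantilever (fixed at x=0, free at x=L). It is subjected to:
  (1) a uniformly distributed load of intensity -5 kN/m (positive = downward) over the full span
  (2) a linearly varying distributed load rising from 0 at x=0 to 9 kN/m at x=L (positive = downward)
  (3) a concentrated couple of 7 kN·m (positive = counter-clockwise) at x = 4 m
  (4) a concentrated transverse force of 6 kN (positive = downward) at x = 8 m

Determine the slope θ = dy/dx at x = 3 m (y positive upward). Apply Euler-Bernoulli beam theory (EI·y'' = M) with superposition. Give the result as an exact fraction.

θ(3) = -10209/6400000 rad

Load 1 — uniform load w=-5 kN/m over full span:
  θ_1 = -wx(x²-3Lx+3L²)/(6EI) = -(-5)·3·(3²-3·12·3+3·12²)/(6·200000) = 333/80000 rad
Load 2 — triangular load w₀=9 kN/m (0→w₀ over full span):
  θ_2 = (w₀Lx²/4-w₀L²x/3-w₀x⁴/(24L))/EI = (9·12·3²/4-9·12²·3/3-9·3⁴/(24·12))/200000 = -33777/6400000 rad
Load 3 — applied couple M₀=7 kN·m at a=4 m (b=L-a=8):
  θ_3 = M₀x/EI  [x≤a] = 7·3/200000 = 21/200000 rad
Load 4 — point force P=6 kN at a=8 m (b=L-a=4):
  θ_4 = -Px(2a-x)/(2EI)  [x≤a] = -6·3·(2·8-3)/(2·200000) = -117/200000 rad
Superposition: θ = Σ θ_i = -10209/6400000 rad ≈ -0.001595 rad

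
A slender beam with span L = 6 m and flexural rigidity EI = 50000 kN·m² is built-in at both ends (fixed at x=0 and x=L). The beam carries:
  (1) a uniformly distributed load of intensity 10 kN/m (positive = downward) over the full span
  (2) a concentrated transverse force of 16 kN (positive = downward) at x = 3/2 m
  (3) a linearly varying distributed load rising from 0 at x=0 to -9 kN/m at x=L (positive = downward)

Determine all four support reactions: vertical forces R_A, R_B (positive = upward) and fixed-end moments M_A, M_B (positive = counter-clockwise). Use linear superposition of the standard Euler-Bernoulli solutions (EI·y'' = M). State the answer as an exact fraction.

Load 1 — uniform load w=10 kN/m over full span:
  R_A = wL/2 = 10·6/2 = 30 kN
  M_A = wL²/12 = 10·6²/12 = 30 kN·m
  R_B = wL/2 = 10·6/2 = 30 kN
  M_B = -wL²/12 = -10·6²/12 = -30 kN·m
Load 2 — point force P=16 kN at a=3/2 m (b=L-a=9/2):
  R_A = Pb²(3a+b)/L³ = 16·(9/2)²·(3·(3/2)+(9/2))/6³ = 27/2 kN
  M_A = Pab²/L² = 16·(3/2)·(9/2)²/6² = 27/2 kN·m
  R_B = Pa²(a+3b)/L³ = 16·(3/2)²·((3/2)+3·(9/2))/6³ = 5/2 kN
  M_B = -Pa²b/L² = -16·(3/2)²·(9/2)/6² = -9/2 kN·m
Load 3 — triangular load w₀=-9 kN/m (0→w₀ over full span):
  R_A = 3w₀L/20 = 3·(-9)·6/20 = -81/10 kN
  M_A = w₀L²/30 = (-9)·6²/30 = -54/5 kN·m
  R_B = 7w₀L/20 = 7·(-9)·6/20 = -189/10 kN
  M_B = -w₀L²/20 = -(-9)·6²/20 = 81/5 kN·m
Superposition: R_A = 177/5 kN, M_A = 327/10 kN·m, R_B = 68/5 kN, M_B = -183/10 kN·m

R_A = 177/5 kN, M_A = 327/10 kN·m, R_B = 68/5 kN, M_B = -183/10 kN·m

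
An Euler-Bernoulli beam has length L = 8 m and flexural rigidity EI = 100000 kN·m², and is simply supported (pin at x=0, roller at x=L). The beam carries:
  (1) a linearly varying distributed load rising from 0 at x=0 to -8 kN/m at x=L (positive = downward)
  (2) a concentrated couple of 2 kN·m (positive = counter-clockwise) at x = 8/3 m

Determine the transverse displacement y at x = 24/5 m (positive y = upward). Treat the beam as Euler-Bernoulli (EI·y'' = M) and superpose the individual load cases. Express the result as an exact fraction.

y(24/5) = 928312/439453125 m

Load 1 — triangular load w₀=-8 kN/m (0→w₀ over full span):
  y_1 = -w₀x(7L⁴-10L²x²+3x⁴)/(360LEI) = -(-8)·(24/5)·(7·8⁴-10·8²·(24/5)²+3·(24/5)⁴)/(360·8·100000) = 303104/146484375 m
Load 2 — applied couple M₀=2 kN·m at a=8/3 m (b=L-a=16/3):
  y_2 = (M₀x³/(6L)-M₀(x-a)²/2+C₁x)/EI  [x>a] with C₁=M₀(3b²-L²)/(6L)=8/9 = (2·(24/5)³/(6·8)-2·((24/5)-(8/3))²/2+(8/9)·(24/5))/100000 = 152/3515625 m
Superposition: y = Σ y_i = 928312/439453125 m ≈ 0.002112 m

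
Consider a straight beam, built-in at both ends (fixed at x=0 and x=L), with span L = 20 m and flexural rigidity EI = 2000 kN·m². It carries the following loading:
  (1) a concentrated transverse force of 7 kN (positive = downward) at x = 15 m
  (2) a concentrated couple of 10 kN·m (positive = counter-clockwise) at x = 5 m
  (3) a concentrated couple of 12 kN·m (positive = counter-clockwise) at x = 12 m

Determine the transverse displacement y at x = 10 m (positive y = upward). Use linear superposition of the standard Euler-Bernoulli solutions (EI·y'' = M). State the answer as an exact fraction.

Load 1 — point force P=7 kN at a=15 m (b=L-a=5):
  y_1 = -Pb²x²(3aL-(3a+b)x)/(6L³EI)  [x≤a] = -7·5²·10²·(3·15·20-(3·15+5)·10)/(6·20³·2000) = -7/96 m
Load 2 — applied couple M₀=10 kN·m at a=5 m (b=L-a=15):
  y_2 = (R_Ax³/6 - M_Ax²/2 - M₀(x-a)²/2)/EI  [x>a] with R_A=9/16, M_A=-15/8 = ((9/16)·10³/6 - (-15/8)·10²/2 - 10·(10-5)²/2)/2000 = 1/32 m
Load 3 — applied couple M₀=12 kN·m at a=12 m (b=L-a=8):
  y_3 = (R_Ax³/6 - M_Ax²/2)/EI  [x≤a] with R_A=108/125, M_A=96/25 = ((108/125)·10³/6 - (96/25)·10²/2)/2000 = -3/125 m
Superposition: y = Σ y_i = -197/3000 m ≈ -0.065667 m

y(10) = -197/3000 m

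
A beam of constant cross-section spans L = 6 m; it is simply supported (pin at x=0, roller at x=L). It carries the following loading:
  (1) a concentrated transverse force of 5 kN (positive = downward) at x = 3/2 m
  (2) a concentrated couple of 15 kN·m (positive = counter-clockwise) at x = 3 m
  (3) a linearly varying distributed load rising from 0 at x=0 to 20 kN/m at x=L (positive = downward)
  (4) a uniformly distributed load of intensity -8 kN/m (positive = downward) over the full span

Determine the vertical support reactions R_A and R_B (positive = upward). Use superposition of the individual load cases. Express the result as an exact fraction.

R_A = 9/4 kN, R_B = 59/4 kN

Load 1 — point force P=5 kN at a=3/2 m (b=L-a=9/2):
  R_A = Pb/L = 5·(9/2)/6 = 15/4 kN
  R_B = Pa/L = 5·(3/2)/6 = 5/4 kN
Load 2 — applied couple M₀=15 kN·m at a=3 m (b=L-a=3):
  R_A = M₀/L = 15/6 = 5/2 kN
  R_B = -M₀/L = -15/6 = -5/2 kN
Load 3 — triangular load w₀=20 kN/m (0→w₀ over full span):
  R_A = w₀L/6 = 20·6/6 = 20 kN
  R_B = w₀L/3 = 20·6/3 = 40 kN
Load 4 — uniform load w=-8 kN/m over full span:
  R_A = wL/2 = (-8)·6/2 = -24 kN
  R_B = wL/2 = (-8)·6/2 = -24 kN
Superposition: R_A = 9/4 kN, R_B = 59/4 kN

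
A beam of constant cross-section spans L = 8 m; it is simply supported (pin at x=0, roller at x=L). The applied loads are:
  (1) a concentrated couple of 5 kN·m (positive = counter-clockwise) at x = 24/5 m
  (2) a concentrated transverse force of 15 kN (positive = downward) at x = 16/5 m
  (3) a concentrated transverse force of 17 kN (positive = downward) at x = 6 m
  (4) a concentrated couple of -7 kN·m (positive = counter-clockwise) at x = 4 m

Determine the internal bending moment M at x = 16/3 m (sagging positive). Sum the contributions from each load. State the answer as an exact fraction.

M(16/3) = 118/3 kN·m

Load 1 — applied couple M₀=5 kN·m at a=24/5 m (b=L-a=16/5):
  M_1 = M₀x/L - M₀  [x>a] = 5·(16/3)/8 - 5 = -5/3 kN·m
Load 2 — point force P=15 kN at a=16/5 m (b=L-a=24/5):
  M_2 = Pa(L-x)/L  [x>a] = 15·(16/5)·(8-(16/3))/8 = 16 kN·m
Load 3 — point force P=17 kN at a=6 m (b=L-a=2):
  M_3 = Pbx/L  [x≤a] = 17·2·(16/3)/8 = 68/3 kN·m
Load 4 — applied couple M₀=-7 kN·m at a=4 m (b=L-a=4):
  M_4 = M₀x/L - M₀  [x>a] = (-7)·(16/3)/8 - (-7) = 7/3 kN·m
Superposition: M = Σ M_i = 118/3 kN·m ≈ 39.333333 kN·m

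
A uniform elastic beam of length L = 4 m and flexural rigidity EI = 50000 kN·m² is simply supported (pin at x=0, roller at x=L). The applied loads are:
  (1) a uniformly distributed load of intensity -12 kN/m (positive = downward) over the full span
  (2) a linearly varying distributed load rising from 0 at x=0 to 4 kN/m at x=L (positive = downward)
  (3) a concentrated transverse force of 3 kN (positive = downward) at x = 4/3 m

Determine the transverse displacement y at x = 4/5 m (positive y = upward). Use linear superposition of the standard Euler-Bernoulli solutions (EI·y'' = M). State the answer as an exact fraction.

y(4/5) = 469328/1318359375 m

Load 1 — uniform load w=-12 kN/m over full span:
  y_1 = -wx(L³-2Lx²+x³)/(24EI) = -(-12)·(4/5)·(4³-2·4·(4/5)²+(4/5)³)/(24·50000) = 928/1953125 m
Load 2 — triangular load w₀=4 kN/m (0→w₀ over full span):
  y_2 = -w₀x(7L⁴-10L²x²+3x⁴)/(360LEI) = -4·(4/5)·(7·4⁴-10·4²·(4/5)²+3·(4/5)⁴)/(360·4·50000) = -11008/146484375 m
Load 3 — point force P=3 kN at a=4/3 m (b=L-a=8/3):
  y_3 = -Pbx(L²-b²-x²)/(6LEI)  [x≤a] = -3·(8/3)·(4/5)·(4²-(8/3)²-(4/5)²)/(6·4·50000) = -464/10546875 m
Superposition: y = Σ y_i = 469328/1318359375 m ≈ 0.000356 m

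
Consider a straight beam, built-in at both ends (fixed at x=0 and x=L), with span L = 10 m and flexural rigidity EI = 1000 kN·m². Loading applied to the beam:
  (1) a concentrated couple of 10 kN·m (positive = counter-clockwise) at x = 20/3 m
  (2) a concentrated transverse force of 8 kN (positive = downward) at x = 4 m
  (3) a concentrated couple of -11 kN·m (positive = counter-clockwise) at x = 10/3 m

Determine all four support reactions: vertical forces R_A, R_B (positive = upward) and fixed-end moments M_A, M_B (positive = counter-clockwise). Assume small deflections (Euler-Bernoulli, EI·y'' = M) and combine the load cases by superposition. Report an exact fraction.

Load 1 — applied couple M₀=10 kN·m at a=20/3 m (b=L-a=10/3):
  R_A = 6M₀ab/L³ = 6·10·(20/3)·(10/3)/10³ = 4/3 kN
  M_A = M₀b(2a-b)/L² = 10·(10/3)·(2·(20/3)-(10/3))/10² = 10/3 kN·m
  R_B = -6M₀ab/L³ = -6·10·(20/3)·(10/3)/10³ = -4/3 kN
  M_B = M₀a(2b-a)/L² = 10·(20/3)·(2·(10/3)-(20/3))/10² = 0 kN·m
Load 2 — point force P=8 kN at a=4 m (b=L-a=6):
  R_A = Pb²(3a+b)/L³ = 8·6²·(3·4+6)/10³ = 648/125 kN
  M_A = Pab²/L² = 8·4·6²/10² = 288/25 kN·m
  R_B = Pa²(a+3b)/L³ = 8·4²·(4+3·6)/10³ = 352/125 kN
  M_B = -Pa²b/L² = -8·4²·6/10² = -192/25 kN·m
Load 3 — applied couple M₀=-11 kN·m at a=10/3 m (b=L-a=20/3):
  R_A = 6M₀ab/L³ = 6·(-11)·(10/3)·(20/3)/10³ = -22/15 kN
  M_A = M₀b(2a-b)/L² = (-11)·(20/3)·(2·(10/3)-(20/3))/10² = 0 kN·m
  R_B = -6M₀ab/L³ = -6·(-11)·(10/3)·(20/3)/10³ = 22/15 kN
  M_B = M₀a(2b-a)/L² = (-11)·(10/3)·(2·(20/3)-(10/3))/10² = -11/3 kN·m
Superposition: R_A = 1894/375 kN, M_A = 1114/75 kN·m, R_B = 1106/375 kN, M_B = -851/75 kN·m

R_A = 1894/375 kN, M_A = 1114/75 kN·m, R_B = 1106/375 kN, M_B = -851/75 kN·m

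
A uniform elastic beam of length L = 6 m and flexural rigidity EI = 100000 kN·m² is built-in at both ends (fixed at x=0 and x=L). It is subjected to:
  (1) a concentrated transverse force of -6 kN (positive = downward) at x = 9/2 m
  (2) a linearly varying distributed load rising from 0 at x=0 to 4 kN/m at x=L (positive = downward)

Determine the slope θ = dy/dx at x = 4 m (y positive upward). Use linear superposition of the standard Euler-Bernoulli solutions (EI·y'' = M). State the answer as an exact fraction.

θ(4) = 313/18000000 rad

Load 1 — point force P=-6 kN at a=9/2 m (b=L-a=3/2):
  θ_1 = -Pb²x(2aL-(3a+b)x)/(2L³EI)  [x≤a] = -(-6)·(3/2)²·4·(2·(9/2)·6-(3·(9/2)+(3/2))·4)/(2·6³·100000) = -3/400000 rad
Load 2 — triangular load w₀=4 kN/m (0→w₀ over full span):
  θ_2 = -w₀(2x(L-x)(L-2x)(x+2L)+x²(L-x)²)/(120LEI) = -4·(2·4·(6-4)·(6-2·4)·(4+2·6)+4²·(6-4)²)/(120·6·100000) = 7/281250 rad
Superposition: θ = Σ θ_i = 313/18000000 rad ≈ 0.000017 rad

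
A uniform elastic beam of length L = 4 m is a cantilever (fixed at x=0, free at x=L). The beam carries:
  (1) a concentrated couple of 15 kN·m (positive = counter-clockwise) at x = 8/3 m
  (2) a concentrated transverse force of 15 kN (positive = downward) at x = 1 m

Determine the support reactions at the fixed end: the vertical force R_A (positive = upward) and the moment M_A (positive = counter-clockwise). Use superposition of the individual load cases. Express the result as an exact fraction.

R_A = 15 kN, M_A = 0 kN·m

Load 1 — applied couple M₀=15 kN·m at a=8/3 m (b=L-a=4/3):
  R_A = 0 kN
  M_A = -M₀ = -15 kN·m
Load 2 — point force P=15 kN at a=1 m (b=L-a=3):
  R_A = P = 15 kN
  M_A = Pa = 15·1 = 15 kN·m
Superposition: R_A = 15 kN, M_A = 0 kN·m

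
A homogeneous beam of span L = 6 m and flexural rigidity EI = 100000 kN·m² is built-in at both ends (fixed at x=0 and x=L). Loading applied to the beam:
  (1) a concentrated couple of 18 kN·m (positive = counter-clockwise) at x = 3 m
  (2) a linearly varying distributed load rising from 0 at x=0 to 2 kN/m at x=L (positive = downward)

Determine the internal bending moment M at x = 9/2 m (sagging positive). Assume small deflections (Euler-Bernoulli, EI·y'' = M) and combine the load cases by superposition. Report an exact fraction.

M(9/2) = -129/80 kN·m

Load 1 — applied couple M₀=18 kN·m at a=3 m (b=L-a=3):
  M_1 = R_Ax - M_A - M₀  [x>a] with R_A=9/2, M_A=9/2 = (9/2)·(9/2) - (9/2) - 18 = -9/4 kN·m
Load 2 — triangular load w₀=2 kN/m (0→w₀ over full span):
  M_2 = 3w₀Lx/20 - w₀L²/30 - w₀x³/(6L) = 3·2·6·(9/2)/20 - 2·6²/30 - 2·(9/2)³/(6·6) = 51/80 kN·m
Superposition: M = Σ M_i = -129/80 kN·m ≈ -1.612500 kN·m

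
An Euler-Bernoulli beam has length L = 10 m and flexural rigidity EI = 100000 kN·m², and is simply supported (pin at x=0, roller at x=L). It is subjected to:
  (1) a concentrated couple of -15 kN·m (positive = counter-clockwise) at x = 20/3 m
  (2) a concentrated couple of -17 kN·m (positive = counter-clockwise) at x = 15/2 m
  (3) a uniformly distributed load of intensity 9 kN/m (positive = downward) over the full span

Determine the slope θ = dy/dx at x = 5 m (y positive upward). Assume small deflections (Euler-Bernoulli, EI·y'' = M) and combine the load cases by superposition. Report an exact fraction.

Load 1 — applied couple M₀=-15 kN·m at a=20/3 m (b=L-a=10/3):
  θ_1 = (M₀x²/(2L)+C₁)/EI  [x≤a] with C₁=M₀(3b²-L²)/(6L)=50/3 = ((-15)·5²/(2·10)+(50/3))/100000 = -1/48000 rad
Load 2 — applied couple M₀=-17 kN·m at a=15/2 m (b=L-a=5/2):
  θ_2 = (M₀x²/(2L)+C₁)/EI  [x≤a] with C₁=M₀(3b²-L²)/(6L)=1105/48 = ((-17)·5²/(2·10)+(1105/48))/100000 = 17/960000 rad
Load 3 — uniform load w=9 kN/m over full span:
  θ_3 = -w(L³-6Lx²+4x³)/(24EI) = -9·(10³-6·10·5²+4·5³)/(24·100000) = 0 rad
Superposition: θ = Σ θ_i = -1/320000 rad ≈ -0.000003 rad

θ(5) = -1/320000 rad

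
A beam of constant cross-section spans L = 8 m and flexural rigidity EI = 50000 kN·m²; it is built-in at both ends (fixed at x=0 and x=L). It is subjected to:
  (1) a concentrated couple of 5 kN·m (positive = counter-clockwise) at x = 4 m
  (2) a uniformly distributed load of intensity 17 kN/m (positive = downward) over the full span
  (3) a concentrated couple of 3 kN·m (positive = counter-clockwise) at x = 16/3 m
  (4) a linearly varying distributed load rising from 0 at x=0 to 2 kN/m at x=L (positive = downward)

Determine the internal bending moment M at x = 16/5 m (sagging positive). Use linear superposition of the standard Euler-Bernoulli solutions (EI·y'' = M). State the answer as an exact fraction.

Load 1 — applied couple M₀=5 kN·m at a=4 m (b=L-a=4):
  M_1 = R_Ax - M_A  [x≤a] with R_A=15/16, M_A=5/4 = (15/16)·(16/5) - (5/4) = 7/4 kN·m
Load 2 — uniform load w=17 kN/m over full span:
  M_2 = wLx/2 - wL²/12 - wx²/2 = 17·8·(16/5)/2 - 17·8²/12 - 17·(16/5)²/2 = 2992/75 kN·m
Load 3 — applied couple M₀=3 kN·m at a=16/3 m (b=L-a=8/3):
  M_3 = R_Ax - M_A  [x≤a] with R_A=1/2, M_A=1 = (1/2)·(16/5) - 1 = 3/5 kN·m
Load 4 — triangular load w₀=2 kN/m (0→w₀ over full span):
  M_4 = 3w₀Lx/20 - w₀L²/30 - w₀x³/(6L) = 3·2·8·(16/5)/20 - 2·8²/30 - 2·(16/5)³/(6·8) = 256/125 kN·m
Superposition: M = Σ M_i = 66437/1500 kN·m ≈ 44.291333 kN·m

M(16/5) = 66437/1500 kN·m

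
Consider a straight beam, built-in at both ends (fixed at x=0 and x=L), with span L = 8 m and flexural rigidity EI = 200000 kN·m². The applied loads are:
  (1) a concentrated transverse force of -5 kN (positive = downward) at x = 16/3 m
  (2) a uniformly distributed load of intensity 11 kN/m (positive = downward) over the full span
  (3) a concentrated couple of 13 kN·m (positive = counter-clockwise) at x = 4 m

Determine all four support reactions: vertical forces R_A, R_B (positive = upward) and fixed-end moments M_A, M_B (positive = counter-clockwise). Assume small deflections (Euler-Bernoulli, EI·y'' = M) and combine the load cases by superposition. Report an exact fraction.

Load 1 — point force P=-5 kN at a=16/3 m (b=L-a=8/3):
  R_A = Pb²(3a+b)/L³ = (-5)·(8/3)²·(3·(16/3)+(8/3))/8³ = -35/27 kN
  M_A = Pab²/L² = (-5)·(16/3)·(8/3)²/8² = -80/27 kN·m
  R_B = Pa²(a+3b)/L³ = (-5)·(16/3)²·((16/3)+3·(8/3))/8³ = -100/27 kN
  M_B = -Pa²b/L² = -(-5)·(16/3)²·(8/3)/8² = 160/27 kN·m
Load 2 — uniform load w=11 kN/m over full span:
  R_A = wL/2 = 11·8/2 = 44 kN
  M_A = wL²/12 = 11·8²/12 = 176/3 kN·m
  R_B = wL/2 = 11·8/2 = 44 kN
  M_B = -wL²/12 = -11·8²/12 = -176/3 kN·m
Load 3 — applied couple M₀=13 kN·m at a=4 m (b=L-a=4):
  R_A = 6M₀ab/L³ = 6·13·4·4/8³ = 39/16 kN
  M_A = M₀b(2a-b)/L² = 13·4·(2·4-4)/8² = 13/4 kN·m
  R_B = -6M₀ab/L³ = -6·13·4·4/8³ = -39/16 kN
  M_B = M₀a(2b-a)/L² = 13·4·(2·4-4)/8² = 13/4 kN·m
Superposition: R_A = 19501/432 kN, M_A = 6367/108 kN·m, R_B = 16355/432 kN, M_B = -5345/108 kN·m

R_A = 19501/432 kN, M_A = 6367/108 kN·m, R_B = 16355/432 kN, M_B = -5345/108 kN·m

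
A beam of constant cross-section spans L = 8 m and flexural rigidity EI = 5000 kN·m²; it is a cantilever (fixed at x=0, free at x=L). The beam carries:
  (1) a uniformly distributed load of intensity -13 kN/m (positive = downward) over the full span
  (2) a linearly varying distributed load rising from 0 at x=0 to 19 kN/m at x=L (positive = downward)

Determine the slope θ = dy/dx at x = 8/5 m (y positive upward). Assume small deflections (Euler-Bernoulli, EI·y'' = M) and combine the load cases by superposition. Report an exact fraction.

θ(8/5) = -824/390625 rad

Load 1 — uniform load w=-13 kN/m over full span:
  θ_1 = -wx(x²-3Lx+3L²)/(6EI) = -(-13)·(8/5)·((8/5)²-3·8·(8/5)+3·8²)/(6·5000) = 25376/234375 rad
Load 2 — triangular load w₀=19 kN/m (0→w₀ over full span):
  θ_2 = (w₀Lx²/4-w₀L²x/3-w₀x⁴/(24L))/EI = (19·8·(8/5)²/4-19·8²·(8/5)/3-19·(8/5)⁴/(24·8))/5000 = -129352/1171875 rad
Superposition: θ = Σ θ_i = -824/390625 rad ≈ -0.002109 rad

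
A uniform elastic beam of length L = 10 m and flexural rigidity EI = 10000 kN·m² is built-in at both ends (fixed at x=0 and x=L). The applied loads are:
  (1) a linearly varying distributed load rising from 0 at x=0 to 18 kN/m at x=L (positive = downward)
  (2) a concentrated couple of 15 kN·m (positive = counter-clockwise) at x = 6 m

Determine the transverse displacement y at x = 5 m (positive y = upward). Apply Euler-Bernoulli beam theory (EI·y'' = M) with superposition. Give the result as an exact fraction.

Load 1 — triangular load w₀=18 kN/m (0→w₀ over full span):
  y_1 = -w₀x²(L-x)²(x+2L)/(120LEI) = -18·5²·(10-5)²·(5+2·10)/(120·10·10000) = -3/128 m
Load 2 — applied couple M₀=15 kN·m at a=6 m (b=L-a=4):
  y_2 = (R_Ax³/6 - M_Ax²/2)/EI  [x≤a] with R_A=54/25, M_A=24/5 = ((54/25)·5³/6 - (24/5)·5²/2)/10000 = -3/2000 m
Superposition: y = Σ y_i = -399/16000 m ≈ -0.024938 m

y(5) = -399/16000 m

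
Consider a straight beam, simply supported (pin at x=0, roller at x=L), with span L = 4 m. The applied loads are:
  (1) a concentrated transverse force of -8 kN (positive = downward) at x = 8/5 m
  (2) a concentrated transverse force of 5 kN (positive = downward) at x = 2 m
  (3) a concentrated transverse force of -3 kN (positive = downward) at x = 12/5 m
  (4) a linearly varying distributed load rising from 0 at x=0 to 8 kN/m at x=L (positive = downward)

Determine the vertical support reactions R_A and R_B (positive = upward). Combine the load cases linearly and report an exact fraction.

R_A = 11/6 kN, R_B = 49/6 kN

Load 1 — point force P=-8 kN at a=8/5 m (b=L-a=12/5):
  R_A = Pb/L = (-8)·(12/5)/4 = -24/5 kN
  R_B = Pa/L = (-8)·(8/5)/4 = -16/5 kN
Load 2 — point force P=5 kN at a=2 m (b=L-a=2):
  R_A = Pb/L = 5·2/4 = 5/2 kN
  R_B = Pa/L = 5·2/4 = 5/2 kN
Load 3 — point force P=-3 kN at a=12/5 m (b=L-a=8/5):
  R_A = Pb/L = (-3)·(8/5)/4 = -6/5 kN
  R_B = Pa/L = (-3)·(12/5)/4 = -9/5 kN
Load 4 — triangular load w₀=8 kN/m (0→w₀ over full span):
  R_A = w₀L/6 = 8·4/6 = 16/3 kN
  R_B = w₀L/3 = 8·4/3 = 32/3 kN
Superposition: R_A = 11/6 kN, R_B = 49/6 kN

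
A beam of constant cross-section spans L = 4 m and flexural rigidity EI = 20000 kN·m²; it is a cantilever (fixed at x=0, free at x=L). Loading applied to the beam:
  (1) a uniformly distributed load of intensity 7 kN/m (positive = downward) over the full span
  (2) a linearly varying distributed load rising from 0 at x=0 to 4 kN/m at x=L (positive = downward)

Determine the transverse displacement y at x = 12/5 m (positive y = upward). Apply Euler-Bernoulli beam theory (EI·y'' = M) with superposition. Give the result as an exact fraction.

Load 1 — uniform load w=7 kN/m over full span:
  y_1 = -wx²(x²-4Lx+6L²)/(24EI) = -7·(12/5)²·((12/5)²-4·4·(12/5)+6·4²)/(24·20000) = -2079/390625 m
Load 2 — triangular load w₀=4 kN/m (0→w₀ over full span):
  y_2 = (w₀Lx³/12-w₀L²x²/6-w₀x⁵/(120L))/EI = (4·4·(12/5)³/12-4·4²·(12/5)²/6-4·(12/5)⁵/(120·4))/20000 = -21324/9765625 m
Superposition: y = Σ y_i = -73299/9765625 m ≈ -0.007506 m

y(12/5) = -73299/9765625 m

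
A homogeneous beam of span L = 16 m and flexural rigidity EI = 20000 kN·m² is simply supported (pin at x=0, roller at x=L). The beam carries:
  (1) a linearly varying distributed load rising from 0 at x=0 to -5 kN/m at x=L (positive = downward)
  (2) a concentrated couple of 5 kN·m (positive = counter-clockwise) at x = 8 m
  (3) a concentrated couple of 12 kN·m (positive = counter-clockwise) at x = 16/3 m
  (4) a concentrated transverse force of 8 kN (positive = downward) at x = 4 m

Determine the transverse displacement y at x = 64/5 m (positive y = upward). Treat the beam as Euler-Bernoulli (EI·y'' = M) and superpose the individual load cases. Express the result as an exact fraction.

y(64/5) = 339769/5859375 m

Load 1 — triangular load w₀=-5 kN/m (0→w₀ over full span):
  y_1 = -w₀x(7L⁴-10L²x²+3x⁴)/(360LEI) = -(-5)·(64/5)·(7·16⁴-10·16²·(64/5)²+3·(64/5)⁴)/(360·16·20000) = 130048/1953125 m
Load 2 — applied couple M₀=5 kN·m at a=8 m (b=L-a=8):
  y_2 = (M₀x³/(6L)-M₀(x-a)²/2+C₁x)/EI  [x>a] with C₁=M₀(3b²-L²)/(6L)=-10/3 = (5·(64/5)³/(6·16)-5·((64/5)-8)²/2+(-10/3)·(64/5))/20000 = 7/15625 m
Load 3 — applied couple M₀=12 kN·m at a=16/3 m (b=L-a=32/3):
  y_3 = (M₀x³/(6L)-M₀(x-a)²/2+C₁x)/EI  [x>a] with C₁=M₀(3b²-L²)/(6L)=32/3 = (12·(64/5)³/(6·16)-12·((64/5)-(16/3))²/2+(32/3)·(64/5))/20000 = 752/234375 m
Load 4 — point force P=8 kN at a=4 m (b=L-a=12):
  y_4 = -Pa(L-x)(2Lx-a²-x²)/(6LEI)  [x>a] = -8·4·(16-(64/5))·(2·16·(64/5)-4²-(64/5)²)/(6·16·20000) = -2872/234375 m
Superposition: y = Σ y_i = 339769/5859375 m ≈ 0.057987 m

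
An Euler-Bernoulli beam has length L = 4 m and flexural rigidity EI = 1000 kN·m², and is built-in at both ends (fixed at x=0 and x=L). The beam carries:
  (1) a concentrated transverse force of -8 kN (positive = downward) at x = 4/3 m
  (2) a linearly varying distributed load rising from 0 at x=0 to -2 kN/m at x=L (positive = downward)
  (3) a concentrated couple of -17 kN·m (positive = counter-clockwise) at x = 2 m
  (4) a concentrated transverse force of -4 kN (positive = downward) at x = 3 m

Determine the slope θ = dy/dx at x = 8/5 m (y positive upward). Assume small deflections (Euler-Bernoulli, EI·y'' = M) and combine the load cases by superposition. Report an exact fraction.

Load 1 — point force P=-8 kN at a=4/3 m (b=L-a=8/3):
  θ_1 = Pa²(L-x)(2bL-(3b+a)(L-x))/(2L³EI)  [x>a] = (-8)·(4/3)²·(4-(8/5))·(2·(8/3)·4-(3·(8/3)+(4/3))·(4-(8/5)))/(2·4³·1000) = 8/28125 rad
Load 2 — triangular load w₀=-2 kN/m (0→w₀ over full span):
  θ_2 = -w₀(2x(L-x)(L-2x)(x+2L)+x²(L-x)²)/(120LEI) = -(-2)·(2·(8/5)·(4-(8/5))·(4-2·(8/5))·((8/5)+2·4)+(8/5)²·(4-(8/5))²)/(120·4·1000) = 24/78125 rad
Load 3 — applied couple M₀=-17 kN·m at a=2 m (b=L-a=2):
  θ_3 = (R_Ax²/2 - M_Ax)/EI  [x≤a] with R_A=-51/8, M_A=-17/4 = ((-51/8)·(8/5)²/2 - (-17/4)·(8/5))/1000 = -17/12500 rad
Load 4 — point force P=-4 kN at a=3 m (b=L-a=1):
  θ_4 = -Pb²x(2aL-(3a+b)x)/(2L³EI)  [x≤a] = -(-4)·1²·(8/5)·(2·3·4-(3·3+1)·(8/5))/(2·4³·1000) = 1/2500 rad
Superposition: θ = Σ θ_i = -259/703125 rad ≈ -0.000368 rad

θ(8/5) = -259/703125 rad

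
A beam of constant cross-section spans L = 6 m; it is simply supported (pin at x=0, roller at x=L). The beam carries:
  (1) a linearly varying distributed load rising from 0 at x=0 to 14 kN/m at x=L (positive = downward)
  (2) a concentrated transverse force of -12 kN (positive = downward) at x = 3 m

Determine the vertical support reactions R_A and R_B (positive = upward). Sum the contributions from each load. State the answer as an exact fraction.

R_A = 8 kN, R_B = 22 kN

Load 1 — triangular load w₀=14 kN/m (0→w₀ over full span):
  R_A = w₀L/6 = 14·6/6 = 14 kN
  R_B = w₀L/3 = 14·6/3 = 28 kN
Load 2 — point force P=-12 kN at a=3 m (b=L-a=3):
  R_A = Pb/L = (-12)·3/6 = -6 kN
  R_B = Pa/L = (-12)·3/6 = -6 kN
Superposition: R_A = 8 kN, R_B = 22 kN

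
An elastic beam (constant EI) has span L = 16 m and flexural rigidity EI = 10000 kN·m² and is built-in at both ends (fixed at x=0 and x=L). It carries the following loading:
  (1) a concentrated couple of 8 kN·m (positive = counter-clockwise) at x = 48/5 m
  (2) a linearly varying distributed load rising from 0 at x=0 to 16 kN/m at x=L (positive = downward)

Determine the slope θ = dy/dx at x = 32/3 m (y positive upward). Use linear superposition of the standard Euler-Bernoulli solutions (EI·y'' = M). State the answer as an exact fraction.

Load 1 — applied couple M₀=8 kN·m at a=48/5 m (b=L-a=32/5):
  θ_1 = (R_Ax²/2 - M_Ax - M₀(x-a))/EI  [x>a] with R_A=18/25, M_A=64/25 = ((18/25)·(32/3)²/2 - (64/25)·(32/3) - 8·((32/3)-(48/5)))/10000 = 8/15625 rad
Load 2 — triangular load w₀=16 kN/m (0→w₀ over full span):
  θ_2 = -w₀(2x(L-x)(L-2x)(x+2L)+x²(L-x)²)/(120LEI) = -16·(2·(32/3)·(16-(32/3))·(16-2·(32/3))·((32/3)+2·16)+(32/3)²·(16-(32/3))²)/(120·16·10000) = 14336/759375 rad
Superposition: θ = Σ θ_i = 73624/3796875 rad ≈ 0.019391 rad

θ(32/3) = 73624/3796875 rad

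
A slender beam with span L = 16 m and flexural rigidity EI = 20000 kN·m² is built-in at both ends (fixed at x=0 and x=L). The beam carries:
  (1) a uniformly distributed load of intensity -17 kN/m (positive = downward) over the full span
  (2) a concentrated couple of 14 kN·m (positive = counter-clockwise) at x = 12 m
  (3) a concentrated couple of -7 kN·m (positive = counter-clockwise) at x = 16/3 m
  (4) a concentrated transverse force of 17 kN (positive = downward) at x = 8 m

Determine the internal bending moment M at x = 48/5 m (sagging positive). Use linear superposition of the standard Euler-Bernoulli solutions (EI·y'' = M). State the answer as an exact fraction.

M(48/5) = -79619/600 kN·m

Load 1 — uniform load w=-17 kN/m over full span:
  M_1 = wLx/2 - wL²/12 - wx²/2 = (-17)·16·(48/5)/2 - (-17)·16²/12 - (-17)·(48/5)²/2 = -11968/75 kN·m
Load 2 — applied couple M₀=14 kN·m at a=12 m (b=L-a=4):
  M_2 = R_Ax - M_A  [x≤a] with R_A=63/64, M_A=35/8 = (63/64)·(48/5) - (35/8) = 203/40 kN·m
Load 3 — applied couple M₀=-7 kN·m at a=16/3 m (b=L-a=32/3):
  M_3 = R_Ax - M_A - M₀  [x>a] with R_A=-7/12, M_A=0 = (-7/12)·(48/5) - 0 - (-7) = 7/5 kN·m
Load 4 — point force P=17 kN at a=8 m (b=L-a=8):
  M_4 = Pa²(a+3b)(L-x)/L³ - Pa²b/L²  [x>a] = 17·8²·(8+3·8)·(16-(48/5))/16³ - 17·8²·8/16² = 102/5 kN·m
Superposition: M = Σ M_i = -79619/600 kN·m ≈ -132.698333 kN·m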